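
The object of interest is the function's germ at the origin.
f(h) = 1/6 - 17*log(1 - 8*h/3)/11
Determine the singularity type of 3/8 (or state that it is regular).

The point is a logarithmic branch point.

The term (-17/11)*log(1 - h/(3/8)) has argument 1 - 3/8/(3/8) = 0 at 3/8: a logarithmic (infinitely-sheeted) branch point; the remaining terms are analytic or single-valued there.


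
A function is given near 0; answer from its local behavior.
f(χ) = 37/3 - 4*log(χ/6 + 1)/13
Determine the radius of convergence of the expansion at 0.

The radius of convergence is 6.

Branch term (-4/13)*log(1 - χ/(-6)): its argument vanishes at χ = -6, a logarithmic branch point, modulus 6.
The radius of convergence is the smallest modulus among the singular points: 6.


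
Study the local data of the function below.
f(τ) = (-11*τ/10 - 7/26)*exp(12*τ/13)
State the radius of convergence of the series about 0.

The factor exp(12*τ/13) is entire and contributes no finite singular point.
The polynomial part has no poles.
No finite singular points: the Taylor series at 0 converges everywhere.

The radius of convergence is infinite.


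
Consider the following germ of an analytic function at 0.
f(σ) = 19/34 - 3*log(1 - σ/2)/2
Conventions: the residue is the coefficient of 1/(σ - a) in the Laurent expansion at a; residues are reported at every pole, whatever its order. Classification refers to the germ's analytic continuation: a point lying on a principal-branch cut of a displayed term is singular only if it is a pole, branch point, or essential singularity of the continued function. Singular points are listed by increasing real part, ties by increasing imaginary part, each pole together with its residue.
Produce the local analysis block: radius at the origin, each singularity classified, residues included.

Radius of convergence at 0: 2.
At 2: a logarithmic branch point.

Branch term (-3/2)*log(1 - σ/(2)): its argument vanishes at σ = 2, a logarithmic branch point, modulus 2.
The radius of convergence is the smallest modulus among the singular points: 2.


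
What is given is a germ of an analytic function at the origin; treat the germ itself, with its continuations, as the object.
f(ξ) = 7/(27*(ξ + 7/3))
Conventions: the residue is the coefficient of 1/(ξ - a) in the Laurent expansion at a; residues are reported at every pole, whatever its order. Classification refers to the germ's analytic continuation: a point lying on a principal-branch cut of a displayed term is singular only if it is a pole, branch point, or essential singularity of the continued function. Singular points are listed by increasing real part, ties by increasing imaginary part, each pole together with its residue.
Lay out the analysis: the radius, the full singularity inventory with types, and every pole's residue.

Radius of convergence at 0: 7/3.
At -7/3: a pole of order 1; residue 7/27.

Denominator factor (ξ + 7/3): pole of order 1 at -7/3, modulus 7/3.
The radius of convergence is the smallest modulus among the singular points: 7/3.
At the order-1 pole -7/3 set g(ξ) = (ξ - (-7/3))*f(ξ) = 7/27.
Simple pole: residue = g(a) at a = -7/3, which is 7/27.


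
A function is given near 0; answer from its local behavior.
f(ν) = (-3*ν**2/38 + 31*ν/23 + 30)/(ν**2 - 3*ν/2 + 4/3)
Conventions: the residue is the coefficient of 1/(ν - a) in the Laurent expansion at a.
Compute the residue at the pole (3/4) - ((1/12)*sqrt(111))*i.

The factor ν**2 - 3*ν/2 + 4/3 splits as (ν - a)(ν - a') with a = (3/4) - ((1/12)*sqrt(111))*i, a' = (3/4) + ((1/12)*sqrt(111))*i. At the order-1 pole a set g(ν) = (ν - a)*f(ν) = [-3*ν**2/38 + 31*ν/23 + 30] / (ν - a').
Simple pole: residue = g(a) at a = (3/4) - ((1/12)*sqrt(111))*i, which is (2149/3496) + ((216943/129352)*sqrt(111))*i.

The residue is (2149/3496) + ((216943/129352)*sqrt(111))*i.


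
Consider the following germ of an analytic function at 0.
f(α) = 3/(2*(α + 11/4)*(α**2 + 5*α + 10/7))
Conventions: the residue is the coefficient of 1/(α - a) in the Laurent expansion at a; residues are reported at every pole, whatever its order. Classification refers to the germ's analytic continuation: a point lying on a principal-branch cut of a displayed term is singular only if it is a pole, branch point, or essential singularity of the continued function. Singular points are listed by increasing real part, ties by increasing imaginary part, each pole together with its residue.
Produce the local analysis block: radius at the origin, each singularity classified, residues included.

Radius of convergence at 0: 5/2 - (3/14)*sqrt(105).
At -5/2 - (3/14)*sqrt(105): a pole of order 1; residue 84/533 + (14/7995)*sqrt(105).
At -11/4: a pole of order 1; residue -168/533.
At -5/2 + (3/14)*sqrt(105): a pole of order 1; residue 84/533 - (14/7995)*sqrt(105).


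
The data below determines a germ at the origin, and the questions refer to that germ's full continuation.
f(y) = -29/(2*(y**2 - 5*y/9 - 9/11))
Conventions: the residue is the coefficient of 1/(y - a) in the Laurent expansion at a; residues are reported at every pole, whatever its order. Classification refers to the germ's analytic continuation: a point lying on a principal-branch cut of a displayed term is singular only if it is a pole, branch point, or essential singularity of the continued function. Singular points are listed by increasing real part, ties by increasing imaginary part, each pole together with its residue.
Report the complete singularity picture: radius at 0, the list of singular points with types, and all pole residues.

Radius of convergence at 0: -5/18 + (1/198)*sqrt(35101).
At 5/18 - (1/198)*sqrt(35101): a pole of order 1; residue (261/6382)*sqrt(35101).
At 5/18 + (1/198)*sqrt(35101): a pole of order 1; residue -(261/6382)*sqrt(35101).

Denominator factor (y**2 - 5*y/9 - 9/11): discriminant 3191/891, real irrational roots 5/18 + (1/198)*sqrt(35101) and 5/18 - (1/198)*sqrt(35101); poles of order 1, moduli 5/18 + (1/198)*sqrt(35101) and -5/18 + (1/198)*sqrt(35101).
The radius of convergence is the smallest modulus among the singular points: -5/18 + (1/198)*sqrt(35101).
The factor y**2 - 5*y/9 - 9/11 splits as (y - a)(y - a') with a = 5/18 - (1/198)*sqrt(35101), a' = 5/18 + (1/198)*sqrt(35101). At the order-1 pole a set g(y) = (y - a)*f(y) = [-29/2] / (y - a').
Simple pole: residue = g(a) at a = 5/18 - (1/198)*sqrt(35101), which is (261/6382)*sqrt(35101).
The factor y**2 - 5*y/9 - 9/11 splits as (y - a)(y - a') with a = 5/18 + (1/198)*sqrt(35101), a' = 5/18 - (1/198)*sqrt(35101). At the order-1 pole a set g(y) = (y - a)*f(y) = [-29/2] / (y - a').
Simple pole: residue = g(a) at a = 5/18 + (1/198)*sqrt(35101), which is -(261/6382)*sqrt(35101).
List the singular points by increasing real part (a conjugate pair: the negative imaginary part first).


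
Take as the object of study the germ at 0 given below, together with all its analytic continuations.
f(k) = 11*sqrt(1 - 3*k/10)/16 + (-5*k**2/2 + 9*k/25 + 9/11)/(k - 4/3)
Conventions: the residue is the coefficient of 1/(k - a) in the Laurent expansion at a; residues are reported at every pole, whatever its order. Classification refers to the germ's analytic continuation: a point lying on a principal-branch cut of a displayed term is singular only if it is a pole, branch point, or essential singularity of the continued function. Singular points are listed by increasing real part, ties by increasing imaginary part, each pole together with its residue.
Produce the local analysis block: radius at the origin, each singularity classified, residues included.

Radius of convergence at 0: 4/3.
At 4/3: a pole of order 1; residue -7787/2475.
At 10/3: an algebraic (square-root) branch point.

Denominator factor (k - 4/3): pole of order 1 at 4/3, modulus 4/3.
Branch term (11/16)*sqrt(1 - k/(10/3)): its argument vanishes at k = 10/3, a square-root branch point, modulus 10/3.
The radius of convergence is the smallest modulus among the singular points: 4/3.
The branch term is analytic at 4/3 and contributes nothing to the residue; only the rational part matters.
At the order-1 pole 4/3 set g(k) = (k - (4/3))*(rational part) = -5*k**2/2 + 9*k/25 + 9/11.
Simple pole: residue = g(a) at a = 4/3, which is -7787/2475.
List the singular points by increasing real part (a conjugate pair: the negative imaginary part first).


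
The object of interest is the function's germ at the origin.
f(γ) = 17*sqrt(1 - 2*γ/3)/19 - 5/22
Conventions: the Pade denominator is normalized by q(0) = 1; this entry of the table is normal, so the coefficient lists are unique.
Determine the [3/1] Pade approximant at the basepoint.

The Pade approximant has numerator coefficients [279/418, -2891/5016, 17/228, 17/4104]; denominator coefficients [1, -5/12].

Taylor coefficients needed (expand at 0): a_0 = 279/418, a_1 = -17/57, a_2 = -17/342, a_3 = -17/1026, a_4 = -85/12312.
Write the denominator as Q(γ) = 1 + q1*γ. Requiring Q*f - P = O(γ^5) with deg P <= 3 kills the coefficients of γ^4..γ^4 in Q*f:
  γ^4: a_4 + q1*a_3 = 0, i.e. -85/12312 + (-17/1026)*q1 = 0.
Solving this linear system: q1 = -5/12.
The numerator is Q*f truncated at degree 3: P0 = a_0 = 279/418; P1 = a_1 + q1*a_0 = -2891/5016; P2 = a_2 + q1*a_1 = 17/228; P3 = a_3 + q1*a_2 = 17/4104.


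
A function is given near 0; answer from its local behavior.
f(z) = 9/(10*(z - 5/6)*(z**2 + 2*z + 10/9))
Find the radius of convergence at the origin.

The radius of convergence is 5/6.

Denominator factor (z - 5/6): pole of order 1 at 5/6, modulus 5/6.
Denominator factor (z**2 + 2*z + 10/9): discriminant -4/9, complex-conjugate roots (-1) + (1/3)*i and (-1) - (1/3)*i; poles of order 1, moduli (1/3)*sqrt(10) and (1/3)*sqrt(10).
The radius of convergence is the smallest modulus among the singular points: 5/6.


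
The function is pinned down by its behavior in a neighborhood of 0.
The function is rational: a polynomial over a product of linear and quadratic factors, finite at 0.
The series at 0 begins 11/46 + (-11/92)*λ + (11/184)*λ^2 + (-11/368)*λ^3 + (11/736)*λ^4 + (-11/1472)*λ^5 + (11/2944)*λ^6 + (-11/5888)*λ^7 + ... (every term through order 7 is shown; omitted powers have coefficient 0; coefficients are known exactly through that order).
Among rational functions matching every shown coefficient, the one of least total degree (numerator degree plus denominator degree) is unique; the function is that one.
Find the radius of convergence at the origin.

The radius of convergence is 2.

No rational of total degree below 1 reproduces all 8 coefficients; solving the [0/1] Pade equations on them gives f(λ) = 11/(23*(λ + 2)), whose expansion matches every shown term.
Denominator factor (λ + 2): pole of order 1 at -2, modulus 2.
The radius of convergence is the smallest modulus among the singular points: 2.


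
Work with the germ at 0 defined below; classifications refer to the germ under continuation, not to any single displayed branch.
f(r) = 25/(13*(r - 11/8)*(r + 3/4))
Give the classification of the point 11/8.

The denominator factor r - 11/8 vanishes at 11/8 and appears to the power 1; the numerator there equals 25/13, nonzero, and no other factor vanishes.
Hence a pole whose order is the multiplicity, 1.

The point is a pole of order 1.


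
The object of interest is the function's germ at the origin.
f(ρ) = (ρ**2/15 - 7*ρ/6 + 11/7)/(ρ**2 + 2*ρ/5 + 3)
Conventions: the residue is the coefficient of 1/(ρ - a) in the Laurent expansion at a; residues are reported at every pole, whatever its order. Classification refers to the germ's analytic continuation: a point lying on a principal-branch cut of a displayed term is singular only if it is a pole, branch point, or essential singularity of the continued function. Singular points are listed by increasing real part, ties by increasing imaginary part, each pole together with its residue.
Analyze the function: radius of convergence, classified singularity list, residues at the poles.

Radius of convergence at 0: sqrt(3).
At (-1/5) - ((1/5)*sqrt(74))*i: a pole of order 1; residue (-179/300) + ((8453/155400)*sqrt(74))*i.
At (-1/5) + ((1/5)*sqrt(74))*i: a pole of order 1; residue (-179/300) - ((8453/155400)*sqrt(74))*i.

Denominator factor (ρ**2 + 2*ρ/5 + 3): discriminant -296/25, complex-conjugate roots (-1/5) + ((1/5)*sqrt(74))*i and (-1/5) - ((1/5)*sqrt(74))*i; poles of order 1, moduli sqrt(3) and sqrt(3).
The radius of convergence is the smallest modulus among the singular points: sqrt(3).
The factor ρ**2 + 2*ρ/5 + 3 splits as (ρ - a)(ρ - a') with a = (-1/5) - ((1/5)*sqrt(74))*i, a' = (-1/5) + ((1/5)*sqrt(74))*i. At the order-1 pole a set g(ρ) = (ρ - a)*f(ρ) = [ρ**2/15 - 7*ρ/6 + 11/7] / (ρ - a').
Simple pole: residue = g(a) at a = (-1/5) - ((1/5)*sqrt(74))*i, which is (-179/300) + ((8453/155400)*sqrt(74))*i.
The factor ρ**2 + 2*ρ/5 + 3 splits as (ρ - a)(ρ - a') with a = (-1/5) + ((1/5)*sqrt(74))*i, a' = (-1/5) - ((1/5)*sqrt(74))*i. At the order-1 pole a set g(ρ) = (ρ - a)*f(ρ) = [ρ**2/15 - 7*ρ/6 + 11/7] / (ρ - a').
Simple pole: residue = g(a) at a = (-1/5) + ((1/5)*sqrt(74))*i, which is (-179/300) - ((8453/155400)*sqrt(74))*i.
List the singular points by increasing real part (a conjugate pair: the negative imaginary part first).


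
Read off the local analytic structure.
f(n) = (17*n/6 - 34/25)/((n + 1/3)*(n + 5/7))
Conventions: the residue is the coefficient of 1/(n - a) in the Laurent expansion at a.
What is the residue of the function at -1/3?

At the order-1 pole -1/3 set g(n) = (n - (-1/3))*f(n) = (17*n/6 - 34/25)/(n + 5/7).
Simple pole: residue = g(a) at a = -1/3, which is -7259/1200.

The residue is -7259/1200.


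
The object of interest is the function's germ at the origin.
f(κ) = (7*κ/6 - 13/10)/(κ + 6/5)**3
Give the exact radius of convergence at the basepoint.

The radius of convergence is 6/5.

Denominator factor (κ + 6/5)^3: pole of order 3 at -6/5, modulus 6/5.
The radius of convergence is the smallest modulus among the singular points: 6/5.


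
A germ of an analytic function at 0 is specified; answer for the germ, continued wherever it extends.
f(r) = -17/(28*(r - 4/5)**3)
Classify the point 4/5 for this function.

The denominator factor r - 4/5 vanishes at 4/5 and appears to the power 3; the numerator there equals -17/28, nonzero, and no other factor vanishes.
Hence a pole whose order is the multiplicity, 3.

The point is a pole of order 3.


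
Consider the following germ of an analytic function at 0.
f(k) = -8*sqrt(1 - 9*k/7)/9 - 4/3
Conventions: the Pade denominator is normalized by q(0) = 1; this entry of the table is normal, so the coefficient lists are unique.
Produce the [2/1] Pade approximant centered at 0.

The Pade approximant has numerator coefficients [-20/9, 2, -9/49]; denominator coefficients [1, -9/14].

Taylor coefficients needed (expand at 0): a_0 = -20/9, a_1 = 4/7, a_2 = 9/49, a_3 = 81/686.
Write the denominator as Q(k) = 1 + q1*k. Requiring Q*f - P = O(k^4) with deg P <= 2 kills the coefficients of k^3..k^3 in Q*f:
  k^3: a_3 + q1*a_2 = 0, i.e. 81/686 + (9/49)*q1 = 0.
Solving this linear system: q1 = -9/14.
The numerator is Q*f truncated at degree 2: P0 = a_0 = -20/9; P1 = a_1 + q1*a_0 = 2; P2 = a_2 + q1*a_1 = -9/49.


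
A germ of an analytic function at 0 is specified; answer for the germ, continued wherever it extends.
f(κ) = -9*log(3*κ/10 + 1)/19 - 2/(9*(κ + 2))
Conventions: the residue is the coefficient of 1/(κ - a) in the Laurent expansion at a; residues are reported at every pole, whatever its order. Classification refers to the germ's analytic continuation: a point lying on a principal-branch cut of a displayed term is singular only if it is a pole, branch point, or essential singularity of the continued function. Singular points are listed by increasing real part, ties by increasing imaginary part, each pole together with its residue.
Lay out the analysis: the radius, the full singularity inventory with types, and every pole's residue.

Radius of convergence at 0: 2.
At -10/3: a logarithmic branch point.
At -2: a pole of order 1; residue -2/9.

Denominator factor (κ + 2): pole of order 1 at -2, modulus 2.
Branch term (-9/19)*log(1 - κ/(-10/3)): its argument vanishes at κ = -10/3, a logarithmic branch point, modulus 10/3.
The radius of convergence is the smallest modulus among the singular points: 2.
The branch term is analytic at -2 and contributes nothing to the residue; only the rational part matters.
At the order-1 pole -2 set g(κ) = (κ - (-2))*(rational part) = -2/9.
Simple pole: residue = g(a) at a = -2, which is -2/9.
List the singular points by increasing real part (a conjugate pair: the negative imaginary part first).


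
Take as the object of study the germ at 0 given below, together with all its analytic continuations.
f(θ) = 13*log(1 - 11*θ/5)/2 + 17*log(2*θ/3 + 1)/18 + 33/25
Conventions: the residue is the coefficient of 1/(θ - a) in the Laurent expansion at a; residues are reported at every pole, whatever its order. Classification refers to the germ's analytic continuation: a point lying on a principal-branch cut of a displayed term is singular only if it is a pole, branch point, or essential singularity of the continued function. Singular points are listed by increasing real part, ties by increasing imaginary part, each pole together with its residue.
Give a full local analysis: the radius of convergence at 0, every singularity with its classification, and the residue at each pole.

Branch term (13/2)*log(1 - θ/(5/11)): its argument vanishes at θ = 5/11, a logarithmic branch point, modulus 5/11.
Branch term (17/18)*log(1 - θ/(-3/2)): its argument vanishes at θ = -3/2, a logarithmic branch point, modulus 3/2.
The radius of convergence is the smallest modulus among the singular points: 5/11.
List the singular points by increasing real part (a conjugate pair: the negative imaginary part first).

Radius of convergence at 0: 5/11.
At -3/2: a logarithmic branch point.
At 5/11: a logarithmic branch point.


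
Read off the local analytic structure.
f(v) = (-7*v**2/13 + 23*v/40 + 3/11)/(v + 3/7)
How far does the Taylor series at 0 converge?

Denominator factor (v + 3/7): pole of order 1 at -3/7, modulus 3/7.
The radius of convergence is the smallest modulus among the singular points: 3/7.

The radius of convergence is 3/7.


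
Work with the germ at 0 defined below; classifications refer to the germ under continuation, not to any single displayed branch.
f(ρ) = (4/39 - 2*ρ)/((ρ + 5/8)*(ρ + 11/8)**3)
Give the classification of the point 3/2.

The point is a regular point.

Denominator factors: ρ + 11/8 = 23/8 at ρ = 3/2; ρ + 5/8 = 17/8 at ρ = 3/2 — none vanishes.
So the germ continues analytically to 3/2.


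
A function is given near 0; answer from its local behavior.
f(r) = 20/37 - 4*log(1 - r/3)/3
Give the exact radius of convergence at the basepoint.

The radius of convergence is 3.

Branch term (-4/3)*log(1 - r/(3)): its argument vanishes at r = 3, a logarithmic branch point, modulus 3.
The radius of convergence is the smallest modulus among the singular points: 3.


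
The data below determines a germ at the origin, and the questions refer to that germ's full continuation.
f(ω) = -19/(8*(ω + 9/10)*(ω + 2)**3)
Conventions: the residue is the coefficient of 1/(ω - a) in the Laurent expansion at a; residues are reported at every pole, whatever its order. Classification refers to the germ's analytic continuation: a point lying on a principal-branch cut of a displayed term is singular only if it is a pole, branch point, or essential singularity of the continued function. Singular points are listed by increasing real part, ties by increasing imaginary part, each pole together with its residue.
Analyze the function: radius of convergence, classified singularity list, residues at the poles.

Radius of convergence at 0: 9/10.
At -2: a pole of order 3; residue 2375/1331.
At -9/10: a pole of order 1; residue -2375/1331.

Denominator factor (ω + 2)^3: pole of order 3 at -2, modulus 2.
Denominator factor (ω + 9/10): pole of order 1 at -9/10, modulus 9/10.
The radius of convergence is the smallest modulus among the singular points: 9/10.
At the order-3 pole -2 set g(ω) = (ω - (-2))^3*f(ω) = -19/(8*(ω + 9/10)).
Order-3 pole: residue = g''(a)/2; g''(-2) = 4750/1331, so the residue is 2375/1331.
At the order-1 pole -9/10 set g(ω) = (ω - (-9/10))*f(ω) = -19/(8*(ω + 2)**3).
Simple pole: residue = g(a) at a = -9/10, which is -2375/1331.
List the singular points by increasing real part (a conjugate pair: the negative imaginary part first).


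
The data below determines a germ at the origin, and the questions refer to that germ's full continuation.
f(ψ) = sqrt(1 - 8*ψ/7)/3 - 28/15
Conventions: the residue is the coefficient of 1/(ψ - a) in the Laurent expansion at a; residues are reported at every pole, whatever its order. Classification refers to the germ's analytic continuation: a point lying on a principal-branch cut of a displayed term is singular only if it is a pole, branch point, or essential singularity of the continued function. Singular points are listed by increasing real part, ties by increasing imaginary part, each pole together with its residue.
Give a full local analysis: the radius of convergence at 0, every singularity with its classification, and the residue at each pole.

Branch term (1/3)*sqrt(1 - ψ/(7/8)): its argument vanishes at ψ = 7/8, a square-root branch point, modulus 7/8.
The radius of convergence is the smallest modulus among the singular points: 7/8.

Radius of convergence at 0: 7/8.
At 7/8: an algebraic (square-root) branch point.


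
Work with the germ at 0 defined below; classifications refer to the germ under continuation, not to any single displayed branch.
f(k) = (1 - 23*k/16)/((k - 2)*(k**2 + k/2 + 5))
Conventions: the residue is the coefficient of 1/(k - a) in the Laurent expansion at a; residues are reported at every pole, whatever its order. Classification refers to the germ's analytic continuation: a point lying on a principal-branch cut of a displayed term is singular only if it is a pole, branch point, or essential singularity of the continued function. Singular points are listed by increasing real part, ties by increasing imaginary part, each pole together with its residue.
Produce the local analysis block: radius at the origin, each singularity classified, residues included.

Radius of convergence at 0: 2.
At (-1/4) - ((1/4)*sqrt(79))*i: a pole of order 1; residue (3/32) - ((65/2528)*sqrt(79))*i.
At (-1/4) + ((1/4)*sqrt(79))*i: a pole of order 1; residue (3/32) + ((65/2528)*sqrt(79))*i.
At 2: a pole of order 1; residue -3/16.


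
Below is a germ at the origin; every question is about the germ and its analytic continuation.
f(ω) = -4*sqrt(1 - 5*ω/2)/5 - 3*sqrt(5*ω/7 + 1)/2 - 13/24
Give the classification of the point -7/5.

The term (-3/2)*sqrt(1 - ω/(-7/5)) has argument 1 - -7/5/(-7/5) = 0 at -7/5: a square-root (algebraic, two-sheeted) branch point; the remaining terms are analytic or single-valued there.

The point is an algebraic (square-root) branch point.


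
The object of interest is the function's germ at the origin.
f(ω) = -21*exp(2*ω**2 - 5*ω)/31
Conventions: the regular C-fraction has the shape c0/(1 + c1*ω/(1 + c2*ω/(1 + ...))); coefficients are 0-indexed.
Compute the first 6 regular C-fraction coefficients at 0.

The regular C-fraction coefficients are [-21/31, 5, -21/10, 673/630, -61505/84798, 11257365/16557146].

Taylor coefficients (expand at 0): a_0 = -21/31, a_1 = 105/31, a_2 = -609/62, a_3 = 1295/62, a_4 = -8911/248, a_5 = 13055/248.
c0 = a_0 = -21/31. Peel one level at a time: if S = 1 + c*ω/S' with S'(0) = 1, then c is the ω-coefficient of S and S' = c*ω/(S - 1).
S_1 = c0/f = 1 + (5)*ω + (21/2)*ω^2 + ...; c1 = 5.
S_2 = c1*ω/(S_1 - 1) = 1 + (-21/10)*ω + (673/300)*ω^2 + ...; c2 = -21/10.
S_3 = c2*ω/(S_2 - 1) = 1 + (673/630)*ω + (12301/15876)*ω^2 + ...; c3 = 673/630.
S_4 = c3*ω/(S_3 - 1) = 1 + (-61505/84798)*ω + (2680325/5435148)*ω^2 + ...; c4 = -61505/84798.
S_5 = c4*ω/(S_4 - 1) = 1 + (11257365/16557146)*ω + ...; c5 = 11257365/16557146.


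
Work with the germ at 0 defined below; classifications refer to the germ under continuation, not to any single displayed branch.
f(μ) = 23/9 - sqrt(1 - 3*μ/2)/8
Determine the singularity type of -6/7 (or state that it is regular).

There is no denominator, hence no pole anywhere.
Branch term sqrt(1 - μ/(2/3)): argument at -6/7 is 16/7, nonzero, so -6/7 is not its branch point (a point on a principal cut is still regular for the continued germ).
So the germ continues analytically to -6/7.

The point is a regular point.


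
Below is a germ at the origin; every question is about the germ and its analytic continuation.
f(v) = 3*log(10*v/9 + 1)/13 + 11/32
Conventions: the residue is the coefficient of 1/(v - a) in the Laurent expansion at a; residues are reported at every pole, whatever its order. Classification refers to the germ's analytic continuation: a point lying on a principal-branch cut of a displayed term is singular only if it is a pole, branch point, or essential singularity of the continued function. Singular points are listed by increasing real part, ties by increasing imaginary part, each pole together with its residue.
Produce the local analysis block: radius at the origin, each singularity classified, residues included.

Radius of convergence at 0: 9/10.
At -9/10: a logarithmic branch point.

Branch term (3/13)*log(1 - v/(-9/10)): its argument vanishes at v = -9/10, a logarithmic branch point, modulus 9/10.
The radius of convergence is the smallest modulus among the singular points: 9/10.


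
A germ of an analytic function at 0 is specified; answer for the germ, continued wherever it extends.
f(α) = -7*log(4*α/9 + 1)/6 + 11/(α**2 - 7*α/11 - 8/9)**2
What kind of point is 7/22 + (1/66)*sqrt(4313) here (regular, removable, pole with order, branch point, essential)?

The point is a pole of order 2.

The denominator factor α**2 - 7*α/11 - 8/9 vanishes at 7/22 + (1/66)*sqrt(4313) and appears to the power 2; the numerator there equals 11, nonzero, and no other factor vanishes.
The branch terms are analytic at this point.
Hence a pole whose order is the multiplicity, 2.


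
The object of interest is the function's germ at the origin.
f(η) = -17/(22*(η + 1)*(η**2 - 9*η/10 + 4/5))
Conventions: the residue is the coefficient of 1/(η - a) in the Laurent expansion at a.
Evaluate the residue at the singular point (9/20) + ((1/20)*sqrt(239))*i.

The residue is (85/594) + ((2465/141966)*sqrt(239))*i.

The factor η**2 - 9*η/10 + 4/5 splits as (η - a)(η - a') with a = (9/20) + ((1/20)*sqrt(239))*i, a' = (9/20) - ((1/20)*sqrt(239))*i. At the order-1 pole a set g(η) = (η - a)*f(η) = [-17/(22*(η + 1))] / (η - a').
Simple pole: residue = g(a) at a = (9/20) + ((1/20)*sqrt(239))*i, which is (85/594) + ((2465/141966)*sqrt(239))*i.


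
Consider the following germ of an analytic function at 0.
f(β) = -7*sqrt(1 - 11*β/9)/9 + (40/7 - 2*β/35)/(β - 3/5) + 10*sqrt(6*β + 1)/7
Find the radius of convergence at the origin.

Denominator factor (β - 3/5): pole of order 1 at 3/5, modulus 3/5.
Branch term (10/7)*sqrt(1 - β/(-1/6)): its argument vanishes at β = -1/6, a square-root branch point, modulus 1/6.
Branch term (-7/9)*sqrt(1 - β/(9/11)): its argument vanishes at β = 9/11, a square-root branch point, modulus 9/11.
The radius of convergence is the smallest modulus among the singular points: 1/6.

The radius of convergence is 1/6.


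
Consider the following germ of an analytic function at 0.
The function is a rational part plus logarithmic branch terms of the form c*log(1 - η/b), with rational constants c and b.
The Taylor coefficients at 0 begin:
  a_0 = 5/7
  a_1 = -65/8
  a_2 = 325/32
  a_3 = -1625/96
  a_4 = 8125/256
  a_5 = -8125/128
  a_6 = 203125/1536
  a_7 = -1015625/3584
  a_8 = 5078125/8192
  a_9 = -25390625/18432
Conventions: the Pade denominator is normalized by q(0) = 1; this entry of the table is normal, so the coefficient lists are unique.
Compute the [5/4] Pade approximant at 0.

Taylor coefficients needed (read off): a_0 = 5/7, a_1 = -65/8, a_2 = 325/32, a_3 = -1625/96, a_4 = 8125/256, a_5 = -8125/128, a_6 = 203125/1536, a_7 = -1015625/3584, a_8 = 5078125/8192, a_9 = -25390625/18432.
Write the denominator as Q(η) = 1 + q1*η + q2*η^2 + q3*η^3 + q4*η^4. Requiring Q*f - P = O(η^10) with deg P <= 5 kills the coefficients of η^6..η^9 in Q*f:
  η^6: a_6 + q1*a_5 + q2*a_4 + q3*a_3 + q4*a_2 = 0, i.e. 203125/1536 + (-8125/128)*q1 + (8125/256)*q2 + (-1625/96)*q3 + (325/32)*q4 = 0.
  η^7: a_7 + q1*a_6 + q2*a_5 + q3*a_4 + q4*a_3 = 0, i.e. -1015625/3584 + (203125/1536)*q1 + (-8125/128)*q2 + (8125/256)*q3 + (-1625/96)*q4 = 0.
  η^8: a_8 + q1*a_7 + q2*a_6 + q3*a_5 + q4*a_4 = 0, i.e. 5078125/8192 + (-1015625/3584)*q1 + (203125/1536)*q2 + (-8125/128)*q3 + (8125/256)*q4 = 0.
  η^9: a_9 + q1*a_8 + q2*a_7 + q3*a_6 + q4*a_5 = 0, i.e. -25390625/18432 + (5078125/8192)*q1 + (-1015625/3584)*q2 + (203125/1536)*q3 + (-8125/128)*q4 = 0.
Solving this linear system: q1 = 50/9, q2 = 125/12, q3 = 625/84, q4 = 3125/2016.
The numerator is Q*f truncated at degree 5: P0 = a_0 = 5/7; P1 = a_1 + q1*a_0 = -2095/504; P2 = a_2 + q1*a_1 + q2*a_0 = -55525/2016; P3 = a_3 + q1*a_2 + q2*a_1 + q3*a_0 = -35125/882; P4 = a_4 + q1*a_3 + q2*a_2 + q3*a_1 + q4*a_0 = -5369375/338688; P5 = a_5 + q1*a_4 + q2*a_3 + q3*a_2 + q4*a_1 = -8125/16128.

The Pade approximant has numerator coefficients [5/7, -2095/504, -55525/2016, -35125/882, -5369375/338688, -8125/16128]; denominator coefficients [1, 50/9, 125/12, 625/84, 3125/2016].


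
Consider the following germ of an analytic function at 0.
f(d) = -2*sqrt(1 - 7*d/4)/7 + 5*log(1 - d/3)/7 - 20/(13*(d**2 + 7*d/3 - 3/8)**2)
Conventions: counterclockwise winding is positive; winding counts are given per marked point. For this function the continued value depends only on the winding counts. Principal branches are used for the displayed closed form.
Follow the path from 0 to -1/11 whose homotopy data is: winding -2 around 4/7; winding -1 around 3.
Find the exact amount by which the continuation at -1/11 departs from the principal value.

Continued minus principal equals -(10/7)*pi*i.

The rational part is single-valued and drops out of the difference; each branch term changes only by its own monodromy.
(-2/7)*sqrt(1 - d/(4/7)): winding -2 is even, the square root returns to the same sheet, contribution 0.
(5/7)*log(1 - d/(3)): each positive loop around 3 adds 2*pi*i to the log, so winding -1 contributes (5/7)*(-1)*2*pi*i = -(10/7)*pi*i.
Summing the contributions at d = -1/11 gives -(10/7)*pi*i.


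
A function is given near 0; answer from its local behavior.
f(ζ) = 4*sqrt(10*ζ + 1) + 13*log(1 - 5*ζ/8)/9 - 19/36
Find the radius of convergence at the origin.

The radius of convergence is 1/10.

Branch term (4)*sqrt(1 - ζ/(-1/10)): its argument vanishes at ζ = -1/10, a square-root branch point, modulus 1/10.
Branch term (13/9)*log(1 - ζ/(8/5)): its argument vanishes at ζ = 8/5, a logarithmic branch point, modulus 8/5.
The radius of convergence is the smallest modulus among the singular points: 1/10.


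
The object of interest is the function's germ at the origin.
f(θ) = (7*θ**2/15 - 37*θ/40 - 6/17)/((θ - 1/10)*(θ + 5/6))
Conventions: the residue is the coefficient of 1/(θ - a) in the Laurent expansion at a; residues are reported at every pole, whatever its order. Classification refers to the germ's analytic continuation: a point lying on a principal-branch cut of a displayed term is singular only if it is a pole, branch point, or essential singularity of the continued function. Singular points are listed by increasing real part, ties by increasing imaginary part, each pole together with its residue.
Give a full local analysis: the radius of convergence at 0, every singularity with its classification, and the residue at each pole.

Radius of convergence at 0: 1/10.
At -5/6: a pole of order 1; residue -27245/34272.
At 1/10: a pole of order 1; residue -44959/95200.

Denominator factor (θ + 5/6): pole of order 1 at -5/6, modulus 5/6.
Denominator factor (θ - 1/10): pole of order 1 at 1/10, modulus 1/10.
The radius of convergence is the smallest modulus among the singular points: 1/10.
At the order-1 pole -5/6 set g(θ) = (θ - (-5/6))*f(θ) = (7*θ**2/15 - 37*θ/40 - 6/17)/(θ - 1/10).
Simple pole: residue = g(a) at a = -5/6, which is -27245/34272.
At the order-1 pole 1/10 set g(θ) = (θ - (1/10))*f(θ) = (7*θ**2/15 - 37*θ/40 - 6/17)/(θ + 5/6).
Simple pole: residue = g(a) at a = 1/10, which is -44959/95200.
List the singular points by increasing real part (a conjugate pair: the negative imaginary part first).


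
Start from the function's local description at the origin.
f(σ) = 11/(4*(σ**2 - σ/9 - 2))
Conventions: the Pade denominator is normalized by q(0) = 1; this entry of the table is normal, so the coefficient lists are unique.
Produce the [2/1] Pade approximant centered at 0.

The Pade approximant has numerator coefficients [-11/8, -99/1304, -891/1304]; denominator coefficients [1, 325/2934].

Taylor coefficients needed (expand at 0): a_0 = -11/8, a_1 = 11/144, a_2 = -1793/2592, a_3 = 3575/46656.
Write the denominator as Q(σ) = 1 + q1*σ. Requiring Q*f - P = O(σ^4) with deg P <= 2 kills the coefficients of σ^3..σ^3 in Q*f:
  σ^3: a_3 + q1*a_2 = 0, i.e. 3575/46656 + (-1793/2592)*q1 = 0.
Solving this linear system: q1 = 325/2934.
The numerator is Q*f truncated at degree 2: P0 = a_0 = -11/8; P1 = a_1 + q1*a_0 = -99/1304; P2 = a_2 + q1*a_1 = -891/1304.


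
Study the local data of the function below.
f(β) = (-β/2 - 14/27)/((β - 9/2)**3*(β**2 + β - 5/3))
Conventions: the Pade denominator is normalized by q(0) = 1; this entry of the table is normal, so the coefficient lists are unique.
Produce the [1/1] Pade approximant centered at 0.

The Pade approximant has numerator coefficients [-112/32805, -888812/276644565]; denominator coefficients [1, -54389/42165].

Taylor coefficients needed (expand at 0): a_0 = -112/32805, a_1 = -3748/492075, a_2 = -217556/22143375.
Write the denominator as Q(β) = 1 + q1*β. Requiring Q*f - P = O(β^3) with deg P <= 1 kills the coefficients of β^2..β^2 in Q*f:
  β^2: a_2 + q1*a_1 = 0, i.e. -217556/22143375 + (-3748/492075)*q1 = 0.
Solving this linear system: q1 = -54389/42165.
The numerator is Q*f truncated at degree 1: P0 = a_0 = -112/32805; P1 = a_1 + q1*a_0 = -888812/276644565.


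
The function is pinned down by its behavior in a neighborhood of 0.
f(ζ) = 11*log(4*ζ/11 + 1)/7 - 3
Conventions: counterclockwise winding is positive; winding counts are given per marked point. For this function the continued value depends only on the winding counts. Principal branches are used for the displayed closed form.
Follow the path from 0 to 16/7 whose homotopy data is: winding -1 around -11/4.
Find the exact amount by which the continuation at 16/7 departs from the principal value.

Continued minus principal equals -(22/7)*pi*i.

The rational part is single-valued and drops out of the difference; each branch term changes only by its own monodromy.
(11/7)*log(1 - ζ/(-11/4)): each positive loop around -11/4 adds 2*pi*i to the log, so winding -1 contributes (11/7)*(-1)*2*pi*i = -(22/7)*pi*i.
Summing the contributions at ζ = 16/7 gives -(22/7)*pi*i.


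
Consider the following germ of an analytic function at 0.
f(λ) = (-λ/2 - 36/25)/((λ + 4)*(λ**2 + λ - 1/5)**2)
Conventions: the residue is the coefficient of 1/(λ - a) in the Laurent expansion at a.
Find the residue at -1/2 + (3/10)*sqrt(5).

The residue is -7/3481 + (12064/93987)*sqrt(5).


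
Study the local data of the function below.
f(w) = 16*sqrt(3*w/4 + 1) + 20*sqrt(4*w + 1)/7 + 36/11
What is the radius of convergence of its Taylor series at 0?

The radius of convergence is 1/4.

Branch term (16)*sqrt(1 - w/(-4/3)): its argument vanishes at w = -4/3, a square-root branch point, modulus 4/3.
Branch term (20/7)*sqrt(1 - w/(-1/4)): its argument vanishes at w = -1/4, a square-root branch point, modulus 1/4.
The radius of convergence is the smallest modulus among the singular points: 1/4.


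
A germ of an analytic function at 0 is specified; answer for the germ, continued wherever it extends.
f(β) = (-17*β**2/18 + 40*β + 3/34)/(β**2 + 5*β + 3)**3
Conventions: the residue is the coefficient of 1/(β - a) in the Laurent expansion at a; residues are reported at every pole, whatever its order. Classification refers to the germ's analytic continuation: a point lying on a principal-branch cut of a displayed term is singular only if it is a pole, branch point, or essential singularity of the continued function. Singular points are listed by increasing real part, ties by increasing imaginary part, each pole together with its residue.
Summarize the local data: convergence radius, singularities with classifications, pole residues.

Radius of convergence at 0: 5/2 - (1/2)*sqrt(13).
At -5/2 - (1/2)*sqrt(13): a pole of order 3; residue (192397/672282)*sqrt(13).
At -5/2 + (1/2)*sqrt(13): a pole of order 3; residue -(192397/672282)*sqrt(13).


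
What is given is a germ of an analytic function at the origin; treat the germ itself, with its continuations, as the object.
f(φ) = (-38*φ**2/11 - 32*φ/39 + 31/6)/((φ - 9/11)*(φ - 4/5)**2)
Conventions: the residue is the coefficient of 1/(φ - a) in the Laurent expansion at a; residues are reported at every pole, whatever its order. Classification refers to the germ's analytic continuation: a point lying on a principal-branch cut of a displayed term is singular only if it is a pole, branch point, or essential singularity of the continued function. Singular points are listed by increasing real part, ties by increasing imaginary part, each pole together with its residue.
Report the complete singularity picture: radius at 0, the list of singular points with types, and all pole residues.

Radius of convergence at 0: 4/5.
At 4/5: a pole of order 2; residue -515299/78.
At 9/11: a pole of order 1; residue 5665325/858.

Denominator factor (φ - 9/11): pole of order 1 at 9/11, modulus 9/11.
Denominator factor (φ - 4/5)^2: pole of order 2 at 4/5, modulus 4/5.
The radius of convergence is the smallest modulus among the singular points: 4/5.
At the order-2 pole 4/5 set g(φ) = (φ - (4/5))^2*f(φ) = (-38*φ**2/11 - 32*φ/39 + 31/6)/(φ - 9/11).
Order-2 pole: residue = g'(a); g'(4/5) = -515299/78, so the residue is -515299/78.
At the order-1 pole 9/11 set g(φ) = (φ - (9/11))*f(φ) = (-38*φ**2/11 - 32*φ/39 + 31/6)/(φ - 4/5)**2.
Simple pole: residue = g(a) at a = 9/11, which is 5665325/858.
List the singular points by increasing real part (a conjugate pair: the negative imaginary part first).


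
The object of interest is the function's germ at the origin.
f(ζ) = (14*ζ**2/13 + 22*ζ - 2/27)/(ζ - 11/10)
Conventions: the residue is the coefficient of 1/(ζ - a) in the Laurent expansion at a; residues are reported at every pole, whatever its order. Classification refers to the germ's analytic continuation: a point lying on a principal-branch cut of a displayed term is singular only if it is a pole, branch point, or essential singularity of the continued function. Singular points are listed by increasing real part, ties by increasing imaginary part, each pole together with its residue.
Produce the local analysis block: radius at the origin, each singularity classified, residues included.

Radius of convergence at 0: 11/10.
At 11/10: a pole of order 1; residue 446279/17550.

Denominator factor (ζ - 11/10): pole of order 1 at 11/10, modulus 11/10.
The radius of convergence is the smallest modulus among the singular points: 11/10.
At the order-1 pole 11/10 set g(ζ) = (ζ - (11/10))*f(ζ) = 14*ζ**2/13 + 22*ζ - 2/27.
Simple pole: residue = g(a) at a = 11/10, which is 446279/17550.


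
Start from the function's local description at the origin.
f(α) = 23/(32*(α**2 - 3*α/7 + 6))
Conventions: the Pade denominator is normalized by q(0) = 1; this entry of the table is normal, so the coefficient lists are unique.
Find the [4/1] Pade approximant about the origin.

Taylor coefficients needed (expand at 0): a_0 = 23/192, a_1 = 23/2688, a_2 = -2185/112896, a_3 = -4439/1580544, a_4 = 200813/66382848, a_5 = 211945/309786624.
Write the denominator as Q(α) = 1 + q1*α. Requiring Q*f - P = O(α^6) with deg P <= 4 kills the coefficients of α^5..α^5 in Q*f:
  α^5: a_5 + q1*a_4 = 0, i.e. 211945/309786624 + (200813/66382848)*q1 = 0.
Solving this linear system: q1 = -27645/122234.
The numerator is Q*f truncated at degree 4: P0 = a_0 = 23/192; P1 = a_1 + q1*a_0 = -31073/1676352; P2 = a_2 + q1*a_1 = -107065/5029056; P3 = a_3 + q1*a_2 = 7889/5029056; P4 = a_4 + q1*a_3 = 55223/15087168.

The Pade approximant has numerator coefficients [23/192, -31073/1676352, -107065/5029056, 7889/5029056, 55223/15087168]; denominator coefficients [1, -27645/122234].
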